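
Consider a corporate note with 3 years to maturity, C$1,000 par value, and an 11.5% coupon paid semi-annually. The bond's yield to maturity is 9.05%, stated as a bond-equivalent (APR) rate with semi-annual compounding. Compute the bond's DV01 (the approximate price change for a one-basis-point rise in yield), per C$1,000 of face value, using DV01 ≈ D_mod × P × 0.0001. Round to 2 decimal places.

Periodic yield y = 0.04525.
  t   CF        PV=CF/(1+0.04525)^t    t·PV
  1        57.50        55.0108        55.0108
  2        57.50        52.6293       105.2586
  3        57.50        50.3509       151.0527
  4        57.50        48.1712       192.6847
  5        57.50        46.0858       230.4289
  6     1,057.50       810.8851     4,865.3106
  Σ                  1,063.1330     5,599.7462
P = 1,063.1330; D_Mac = 5.26721 half-year periods = 2.63361 yrs; D_mod = 2.51959 yrs.
DV01 ≈ 2.51959 × 1,063.1330 × 0.0001 = 0.267866.

C$0.27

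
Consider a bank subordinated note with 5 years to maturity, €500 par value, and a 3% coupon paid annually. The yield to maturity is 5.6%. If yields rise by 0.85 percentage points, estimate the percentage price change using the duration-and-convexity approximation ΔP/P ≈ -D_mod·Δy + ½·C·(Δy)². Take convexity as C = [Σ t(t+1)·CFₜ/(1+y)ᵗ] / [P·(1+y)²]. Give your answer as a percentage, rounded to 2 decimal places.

-3.69%

With y = 0.056:
  t   CF        PV=CF/(1+0.056)^t    t·PV        t(t+1)·PV
  1        15.00        14.2045        14.2045          28.4091
  2        15.00        13.4513        26.9025          80.7076
  3        15.00        12.7379        38.2138         152.8554
  4        15.00        12.0625        48.2498         241.2490
  5       515.00       392.1820     1,960.9099      11,765.4595
  Σ                    444.6382     2,088.4807      12,268.6806
P = 444.6382; D_Mac = 4.69703 yrs; D_mod = 4.44795 yrs; C = 24.74362.
Duration effect: -4.44795 × (+0.0085) = -0.037808
Convexity effect: 0.5 × 24.74362 × (0.0085)² = +0.0008939
ΔP/P ≈ -0.037808 + 0.0008939 = -0.036914 = -3.6914%.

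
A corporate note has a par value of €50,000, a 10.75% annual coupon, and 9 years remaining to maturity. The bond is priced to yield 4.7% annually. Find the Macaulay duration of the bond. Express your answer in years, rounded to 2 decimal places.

6.68 years

Periodic yield y = 0.047. Discount each cash flow and weight by its year:
  t   CF        PV=CF/(1+0.047)^t    t·PV
  1     5,375.00     5,133.7154     5,133.7154
  2     5,375.00     4,903.2621     9,806.5241
  3     5,375.00     4,683.1538    14,049.4615
  4     5,375.00     4,472.9263    17,891.7052
  5     5,375.00     4,272.1359    21,360.6795
  6     5,375.00     4,080.3590    24,482.1542
  7     5,375.00     3,897.1911    27,280.3374
  8     5,375.00     3,722.2455    29,777.9641
  9    55,375.00    36,626.3469   329,637.1219
  Σ                 71,791.3359   479,419.6632
Price P = Σ PV = 71,791.3359.
Macaulay duration = Σ(t·PV) / P = 479,419.6632 / 71,791.3359 = 6.67796 years.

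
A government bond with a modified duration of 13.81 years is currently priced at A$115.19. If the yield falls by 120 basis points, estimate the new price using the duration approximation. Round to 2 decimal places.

A$134.28

Duration approximation: ΔP/P ≈ -D_mod · Δy = -13.81 × (-0.012) = +0.165720.
New price ≈ 115.19 × (1 + 0.165720) = 134.2792868.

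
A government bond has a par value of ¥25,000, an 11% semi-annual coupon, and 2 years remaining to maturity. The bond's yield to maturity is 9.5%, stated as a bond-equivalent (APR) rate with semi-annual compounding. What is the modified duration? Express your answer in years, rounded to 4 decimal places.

Periodic yield y = 0.0475. First find Macaulay duration:
  t   CF        PV=CF/(1+0.0475)^t    t·PV
  1     1,375.00     1,312.6492     1,312.6492
  2     1,375.00     1,253.1257     2,506.2514
  3     1,375.00     1,196.3014     3,588.9041
  4    26,375.00    21,906.6688    87,626.6751
  Σ                 25,668.7450    95,034.4798
P = 25,668.7450; Macaulay duration = 95,034.4798 / 25,668.7450 = 3.70234 half-year periods = 1.85117 years.
Modified duration = D_Mac / (1 + y) = 1.85117 / 1.0475 = 1.76723 years.

1.7672 years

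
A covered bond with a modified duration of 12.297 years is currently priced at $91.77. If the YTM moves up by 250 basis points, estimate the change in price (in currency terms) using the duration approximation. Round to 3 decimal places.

Duration approximation: ΔP/P ≈ -D_mod · Δy = -12.297 × (+0.025) = -0.307425.
ΔP ≈ 91.77 × (-0.307425) = -28.21239225.

-$28.212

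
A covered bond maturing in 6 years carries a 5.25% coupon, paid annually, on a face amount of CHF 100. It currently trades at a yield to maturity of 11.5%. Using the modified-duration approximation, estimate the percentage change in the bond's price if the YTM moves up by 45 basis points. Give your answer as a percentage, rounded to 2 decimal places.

Periodic yield y = 0.115. Modified duration first:
  t   CF        PV=CF/(1+0.115)^t    t·PV
  1         5.25         4.7085         4.7085
  2         5.25         4.2229         8.4458
  3         5.25         3.7873        11.3620
  4         5.25         3.3967        13.5869
  5         5.25         3.0464        15.2319
  6       105.25        54.7738       328.6428
  Σ                     73.9357       381.9780
P = 73.9357; D_Mac = 5.16636 yrs; D_mod = 5.16636/(1+0.115) = 4.63350 yrs.
ΔP/P ≈ -D_mod · Δy = -4.63350 × (+0.0045) = -0.020851 = -2.0851%.

-2.09%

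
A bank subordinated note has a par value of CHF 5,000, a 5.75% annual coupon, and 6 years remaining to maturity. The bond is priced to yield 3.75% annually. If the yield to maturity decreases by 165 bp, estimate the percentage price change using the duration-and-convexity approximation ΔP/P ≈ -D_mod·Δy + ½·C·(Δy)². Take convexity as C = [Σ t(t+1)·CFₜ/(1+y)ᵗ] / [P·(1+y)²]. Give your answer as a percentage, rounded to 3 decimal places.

With y = 0.0375:
  t   CF        PV=CF/(1+0.0375)^t    t·PV        t(t+1)·PV
  1       287.50       277.1084       277.1084         554.2169
  2       287.50       267.0925       534.1849       1,602.5548
  3       287.50       257.4385       772.3156       3,089.2623
  4       287.50       248.1335       992.5341       4,962.6703
  5       287.50       239.1648     1,195.8242       7,174.9450
  6     5,287.50     4,239.5694    25,437.4164     178,061.9145
  Σ                  5,528.5072    29,209.3835     195,445.5637
P = 5,528.5072; D_Mac = 5.28341 yrs; D_mod = 5.09245 yrs; C = 32.84292.
Duration effect: -5.09245 × (-0.0165) = +0.084025
Convexity effect: 0.5 × 32.84292 × (-0.0165)² = +0.0044707
ΔP/P ≈ +0.084025 + 0.0044707 = +0.088496 = +8.8496%.

+8.850%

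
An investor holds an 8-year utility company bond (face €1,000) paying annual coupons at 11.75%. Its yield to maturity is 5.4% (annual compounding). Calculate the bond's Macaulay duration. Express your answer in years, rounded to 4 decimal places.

5.9904 years

Periodic yield y = 0.054. Discount each cash flow and weight by its year:
  t   CF        PV=CF/(1+0.054)^t    t·PV
  1       117.50       111.4801       111.4801
  2       117.50       105.7686       211.5371
  3       117.50       100.3497       301.0491
  4       117.50        95.2084       380.8337
  5       117.50        90.3306       451.6529
  6       117.50        85.7026       514.2158
  7       117.50        81.3118       569.1826
  8     1,117.50       733.7070     5,869.6558
  Σ                  1,403.8588     8,409.6072
Price P = Σ PV = 1,403.8588.
Macaulay duration = Σ(t·PV) / P = 8,409.6072 / 1,403.8588 = 5.99035 years.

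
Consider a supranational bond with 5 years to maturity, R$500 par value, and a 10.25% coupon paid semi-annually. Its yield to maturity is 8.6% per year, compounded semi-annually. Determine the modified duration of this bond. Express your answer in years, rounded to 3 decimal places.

3.901 years

Periodic yield y = 0.043. First find Macaulay duration:
  t   CF        PV=CF/(1+0.043)^t    t·PV
  1       25.625        24.5686        24.5686
  2       25.625        23.5557        47.1113
  3       25.625        22.5845        67.7536
  4       25.625        21.6534        86.6137
  5       25.625        20.7607       103.8036
  6       25.625        19.9048       119.4289
  7       25.625        19.0842       133.5893
  8       25.625        18.2974       146.3792
  9       25.625        17.5430       157.8874
  10     525.625       345.0110     3,450.1099
  Σ                    532.9633     4,337.2455
P = 532.9633; Macaulay duration = 4,337.2455 / 532.9633 = 8.13798 half-year periods = 4.06899 years.
Modified duration = D_Mac / (1 + y) = 4.06899 / 1.043 = 3.90124 years.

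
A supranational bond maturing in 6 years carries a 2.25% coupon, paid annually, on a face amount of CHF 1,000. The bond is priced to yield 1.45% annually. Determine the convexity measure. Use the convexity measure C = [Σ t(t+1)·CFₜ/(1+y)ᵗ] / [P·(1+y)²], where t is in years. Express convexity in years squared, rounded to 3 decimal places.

37.984

With y = 0.0145:
  t   CF        PV=CF/(1+0.0145)^t    t·PV        t(t+1)·PV
  1        22.50        22.1784        22.1784          44.3568
  2        22.50        21.8614        43.7228         131.1685
  3        22.50        21.5490        64.6469         258.5875
  4        22.50        21.2410        84.9639         424.8194
  5        22.50        20.9374       104.6869         628.1213
  6     1,022.50       937.8881     5,627.3284      39,391.2987
  Σ                  1,045.6552     5,947.5273      40,878.3522
P = 1,045.6552.
Convexity = Σ t(t+1)·PV / [P·(1+y)²] = 40,878.3522 / (1,045.6552 × 1.029210) = 37.98401.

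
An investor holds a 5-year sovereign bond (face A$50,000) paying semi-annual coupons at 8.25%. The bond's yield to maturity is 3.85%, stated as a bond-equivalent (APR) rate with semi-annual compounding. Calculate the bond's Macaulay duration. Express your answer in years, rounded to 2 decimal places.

Periodic yield y = 0.01925. Discount each cash flow and weight by its period:
  t   CF        PV=CF/(1+0.01925)^t    t·PV
  1     2,062.50     2,023.5467     2,023.5467
  2     2,062.50     1,985.3291     3,970.6583
  3     2,062.50     1,947.8333     5,843.5000
  4     2,062.50     1,911.0457     7,644.1829
  5     2,062.50     1,874.9529     9,374.7644
  6     2,062.50     1,839.5417    11,037.2502
  7     2,062.50     1,804.7993    12,633.5952
  8     2,062.50     1,770.7131    14,165.7047
  9     2,062.50     1,737.2706    15,635.4356
  10   52,062.50    43,024.6967   430,246.9670
  Σ                 59,919.7292   512,575.6050
Price P = Σ PV = 59,919.7292.
Macaulay duration = Σ(t·PV) / P = 512,575.6050 / 59,919.7292 = 8.55437 half-year periods.
In years: 8.55437 / 2 = 4.27719 years.

4.28 years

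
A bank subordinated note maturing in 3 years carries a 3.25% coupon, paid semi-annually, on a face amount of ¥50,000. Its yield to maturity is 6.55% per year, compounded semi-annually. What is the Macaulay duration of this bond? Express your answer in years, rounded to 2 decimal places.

Periodic yield y = 0.03275. Discount each cash flow and weight by its period:
  t   CF        PV=CF/(1+0.03275)^t    t·PV
  1       812.50       786.7344       786.7344
  2       812.50       761.7860     1,523.5719
  3       812.50       737.6286     2,212.8859
  4       812.50       714.2373     2,856.9494
  5       812.50       691.5878     3,457.9392
  6    50,812.50    41,879.2930   251,275.7578
  Σ                 45,571.2672   262,113.8386
Price P = Σ PV = 45,571.2672.
Macaulay duration = Σ(t·PV) / P = 262,113.8386 / 45,571.2672 = 5.75173 half-year periods.
In years: 5.75173 / 2 = 2.87587 years.

2.88 years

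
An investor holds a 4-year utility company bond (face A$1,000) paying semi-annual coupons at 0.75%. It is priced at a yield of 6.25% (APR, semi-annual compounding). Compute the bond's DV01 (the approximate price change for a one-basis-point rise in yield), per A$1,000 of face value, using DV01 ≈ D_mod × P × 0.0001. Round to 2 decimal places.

A$0.31

Periodic yield y = 0.03125.
  t   CF        PV=CF/(1+0.03125)^t    t·PV
  1         3.75         3.6364         3.6364
  2         3.75         3.5262         7.0523
  3         3.75         3.4193        10.2580
  4         3.75         3.3157        13.2628
  5         3.75         3.2152        16.0761
  6         3.75         3.1178        18.7068
  7         3.75         3.0233        21.1632
  8     1,003.75       784.7185     6,277.7476
  Σ                    807.9723     6,367.9032
P = 807.9723; D_Mac = 7.88134 half-year periods = 3.94067 yrs; D_mod = 3.82125 yrs.
DV01 ≈ 3.82125 × 807.9723 × 0.0001 = 0.308747.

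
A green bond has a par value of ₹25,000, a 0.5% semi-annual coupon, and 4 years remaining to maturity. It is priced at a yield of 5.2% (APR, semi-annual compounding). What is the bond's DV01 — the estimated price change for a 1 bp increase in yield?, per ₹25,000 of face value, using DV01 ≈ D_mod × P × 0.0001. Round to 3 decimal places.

₹8.032

Periodic yield y = 0.026.
  t   CF        PV=CF/(1+0.026)^t    t·PV
  1        62.50        60.9162        60.9162
  2        62.50        59.3725       118.7450
  3        62.50        57.8679       173.6038
  4        62.50        56.4015       225.6060
  5        62.50        54.9722       274.8611
  6        62.50        53.5792       321.4749
  7        62.50        52.2214       365.5498
  8    25,062.50    20,410.1174   163,280.9396
  Σ                 20,805.4483   164,821.6962
P = 20,805.4483; D_Mac = 7.92204 half-year periods = 3.96102 yrs; D_mod = 3.86065 yrs.
DV01 ≈ 3.86065 × 20,805.4483 × 0.0001 = 8.032246.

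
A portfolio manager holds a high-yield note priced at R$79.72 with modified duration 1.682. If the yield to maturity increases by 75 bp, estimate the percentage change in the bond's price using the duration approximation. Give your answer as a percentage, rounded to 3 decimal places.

-1.262%

Duration approximation: ΔP/P ≈ -D_mod · Δy = -1.682 × (+0.0075) = -0.012615.
As a percentage: -1.2615%.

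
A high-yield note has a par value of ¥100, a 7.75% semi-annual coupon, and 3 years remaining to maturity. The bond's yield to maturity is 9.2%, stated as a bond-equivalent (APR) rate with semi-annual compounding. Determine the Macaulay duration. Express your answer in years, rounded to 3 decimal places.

Periodic yield y = 0.046. Discount each cash flow and weight by its period:
  t   CF        PV=CF/(1+0.046)^t    t·PV
  1        3.875         3.7046         3.7046
  2        3.875         3.5417         7.0833
  3        3.875         3.3859        10.1578
  4        3.875         3.2370        12.9481
  5        3.875         3.0947        15.4733
  6      103.875        79.3087       475.8523
  Σ                     96.2726       525.2194
Price P = Σ PV = 96.2726.
Macaulay duration = Σ(t·PV) / P = 525.2194 / 96.2726 = 5.45554 half-year periods.
In years: 5.45554 / 2 = 2.72777 years.

2.728 years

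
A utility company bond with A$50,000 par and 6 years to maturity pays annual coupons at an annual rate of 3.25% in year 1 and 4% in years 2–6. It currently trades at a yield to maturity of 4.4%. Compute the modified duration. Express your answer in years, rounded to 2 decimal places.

5.25 years

Periodic yield y = 0.044. First find Macaulay duration:
  t   CF        PV=CF/(1+0.044)^t    t·PV
  1     1,625.00     1,556.5134     1,556.5134
  2     2,000.00     1,834.9701     3,669.9403
  3     2,000.00     1,757.6342     5,272.9027
  4     2,000.00     1,683.5577     6,734.2307
  5     2,000.00     1,612.6031     8,063.0157
  6    52,000.00    40,160.6147   240,963.6883
  Σ                 48,605.8933   266,260.2910
P = 48,605.8933; Macaulay duration = 266,260.2910 / 48,605.8933 = 5.47794 years.
Modified duration = D_Mac / (1 + y) = 5.47794 / 1.044 = 5.24707 years.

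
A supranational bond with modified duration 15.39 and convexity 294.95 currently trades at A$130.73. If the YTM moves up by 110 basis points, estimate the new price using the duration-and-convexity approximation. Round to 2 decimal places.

Duration effect: -D_mod·Δy = -15.39 × (+0.011) = -0.169290
Convexity effect: ½·C·(Δy)² = 0.5 × 294.95 × (0.011)² = +0.017844475
ΔP/P ≈ -0.169290 + 0.017844475 = -0.151445525
New price ≈ 130.73 × (1 - 0.151445525) = 110.93152651675.

A$110.93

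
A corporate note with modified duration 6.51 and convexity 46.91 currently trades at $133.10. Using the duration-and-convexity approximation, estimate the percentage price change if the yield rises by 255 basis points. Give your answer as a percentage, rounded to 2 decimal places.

Duration effect: -D_mod·Δy = -6.51 × (+0.0255) = -0.166005
Convexity effect: ½·C·(Δy)² = 0.5 × 46.91 × (0.0255)² = +0.01525161375
ΔP/P ≈ -0.166005 + 0.01525161375 = -0.15075338625
= -15.075338625%.

-15.08%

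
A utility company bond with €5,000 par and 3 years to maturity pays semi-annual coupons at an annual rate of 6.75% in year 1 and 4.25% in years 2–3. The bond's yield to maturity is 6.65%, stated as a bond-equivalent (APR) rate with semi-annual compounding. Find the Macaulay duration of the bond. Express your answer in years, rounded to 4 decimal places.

2.7900 years

Periodic yield y = 0.03325. Discount each cash flow and weight by its period:
  t   CF        PV=CF/(1+0.03325)^t    t·PV
  1       168.75       163.3196       163.3196
  2       168.75       158.0640       316.1280
  3       106.25        96.3192       288.9575
  4       106.25        93.2196       372.8784
  5       106.25        90.2198       451.0990
  6     5,106.25     4,196.3296    25,177.9775
  Σ                  4,797.4718    26,770.3600
Price P = Σ PV = 4,797.4718.
Macaulay duration = Σ(t·PV) / P = 26,770.3600 / 4,797.4718 = 5.58010 half-year periods.
In years: 5.58010 / 2 = 2.79005 years.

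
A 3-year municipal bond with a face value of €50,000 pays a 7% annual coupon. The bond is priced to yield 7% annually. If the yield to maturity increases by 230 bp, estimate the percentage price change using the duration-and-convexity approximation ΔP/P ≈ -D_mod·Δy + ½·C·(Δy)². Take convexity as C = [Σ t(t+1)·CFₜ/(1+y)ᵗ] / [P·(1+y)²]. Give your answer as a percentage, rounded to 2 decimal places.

-5.78%

With y = 0.07:
  t   CF        PV=CF/(1+0.07)^t    t·PV        t(t+1)·PV
  1     3,500.00     3,271.0280     3,271.0280       6,542.0561
  2     3,500.00     3,057.0355     6,114.0711      18,342.2133
  3    53,500.00    43,671.9364   131,015.8092     524,063.2370
  Σ                 50,000.0000   140,400.9084     548,947.5063
P = 50,000.0000; D_Mac = 2.80802 yrs; D_mod = 2.62432 yrs; C = 9.58944.
Duration effect: -2.62432 × (+0.023) = -0.060359
Convexity effect: 0.5 × 9.58944 × (0.023)² = +0.0025364
ΔP/P ≈ -0.060359 + 0.0025364 = -0.057823 = -5.7823%.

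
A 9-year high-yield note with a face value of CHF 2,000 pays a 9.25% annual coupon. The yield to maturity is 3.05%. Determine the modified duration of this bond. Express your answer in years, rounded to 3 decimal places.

Periodic yield y = 0.0305. First find Macaulay duration:
  t   CF        PV=CF/(1+0.0305)^t    t·PV
  1       185.00       179.5245       179.5245
  2       185.00       174.2111       348.4221
  3       185.00       169.0549       507.1647
  4       185.00       164.0513       656.2053
  5       185.00       159.1959       795.9793
  6       185.00       154.4841       926.9045
  7       185.00       149.9118     1,049.3824
  8       185.00       145.4748     1,163.7984
  9     2,185.00     1,667.3220    15,005.8978
  Σ                  2,963.2303    20,633.2791
P = 2,963.2303; Macaulay duration = 20,633.2791 / 2,963.2303 = 6.96310 years.
Modified duration = D_Mac / (1 + y) = 6.96310 / 1.0305 = 6.75701 years.

6.757 years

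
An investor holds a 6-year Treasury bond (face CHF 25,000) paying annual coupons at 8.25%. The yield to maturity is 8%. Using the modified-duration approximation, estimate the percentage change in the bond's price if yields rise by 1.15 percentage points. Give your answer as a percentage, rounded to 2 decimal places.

-5.30%

Periodic yield y = 0.08. Modified duration first:
  t   CF        PV=CF/(1+0.08)^t    t·PV
  1     2,062.50     1,909.7222     1,909.7222
  2     2,062.50     1,768.2613     3,536.5226
  3     2,062.50     1,637.2790     4,911.8370
  4     2,062.50     1,515.9991     6,063.9963
  5     2,062.50     1,403.7028     7,018.5142
  6    27,062.50    17,053.9655   102,323.7932
  Σ                 25,288.9300   125,764.3855
P = 25,288.9300; D_Mac = 4.97310 yrs; D_mod = 4.97310/(1+0.08) = 4.60472 yrs.
ΔP/P ≈ -D_mod · Δy = -4.60472 × (+0.0115) = -0.052954 = -5.2954%.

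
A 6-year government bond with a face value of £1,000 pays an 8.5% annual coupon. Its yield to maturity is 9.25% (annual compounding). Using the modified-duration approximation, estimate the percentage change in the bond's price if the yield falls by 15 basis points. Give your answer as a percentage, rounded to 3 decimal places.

+0.676%

Periodic yield y = 0.0925. Modified duration first:
  t   CF        PV=CF/(1+0.0925)^t    t·PV
  1        85.00        77.8032        77.8032
  2        85.00        71.2157       142.4315
  3        85.00        65.1860       195.5581
  4        85.00        59.6669       238.6674
  5        85.00        54.6150       273.0748
  6     1,085.00       638.1181     3,828.7086
  Σ                    966.6049     4,756.2437
P = 966.6049; D_Mac = 4.92057 yrs; D_mod = 4.92057/(1+0.0925) = 4.50395 yrs.
ΔP/P ≈ -D_mod · Δy = -4.50395 × (-0.0015) = +0.006756 = +0.6756%.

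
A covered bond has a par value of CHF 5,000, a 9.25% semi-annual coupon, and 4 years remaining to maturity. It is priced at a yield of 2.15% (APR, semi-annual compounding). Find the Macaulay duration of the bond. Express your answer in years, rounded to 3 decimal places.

Periodic yield y = 0.01075. Discount each cash flow and weight by its period:
  t   CF        PV=CF/(1+0.01075)^t    t·PV
  1       231.25       228.7905       228.7905
  2       231.25       226.3572       452.7143
  3       231.25       223.9497       671.8491
  4       231.25       221.5678       886.2714
  5       231.25       219.2113     1,096.0566
  6       231.25       216.8799     1,301.2792
  7       231.25       214.5732     1,502.0124
  8     5,231.25     4,802.3684    38,418.9474
  Σ                  6,353.6980    44,557.9211
Price P = Σ PV = 6,353.6980.
Macaulay duration = Σ(t·PV) / P = 44,557.9211 / 6,353.6980 = 7.01291 half-year periods.
In years: 7.01291 / 2 = 3.50646 years.

3.506 years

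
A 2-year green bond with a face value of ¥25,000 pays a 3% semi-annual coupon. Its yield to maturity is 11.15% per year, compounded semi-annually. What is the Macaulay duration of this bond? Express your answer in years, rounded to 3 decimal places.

1.952 years

Periodic yield y = 0.05575. Discount each cash flow and weight by its period:
  t   CF        PV=CF/(1+0.05575)^t    t·PV
  1       375.00       355.1977       355.1977
  2       375.00       336.4411       672.8823
  3       375.00       318.6750       956.0250
  4    25,375.00    20,424.9824    81,699.9295
  Σ                 21,435.2962    83,684.0345
Price P = Σ PV = 21,435.2962.
Macaulay duration = Σ(t·PV) / P = 83,684.0345 / 21,435.2962 = 3.90403 half-year periods.
In years: 3.90403 / 2 = 1.95201 years.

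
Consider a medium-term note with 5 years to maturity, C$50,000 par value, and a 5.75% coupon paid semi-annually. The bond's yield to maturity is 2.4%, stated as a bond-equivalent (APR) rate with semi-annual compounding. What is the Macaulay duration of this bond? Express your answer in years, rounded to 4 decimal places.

4.4646 years

Periodic yield y = 0.012. Discount each cash flow and weight by its period:
  t   CF        PV=CF/(1+0.012)^t    t·PV
  1     1,437.50     1,420.4545     1,420.4545
  2     1,437.50     1,403.6112     2,807.2224
  3     1,437.50     1,386.9676     4,160.9028
  4     1,437.50     1,370.5213     5,482.0854
  5     1,437.50     1,354.2701     6,771.3505
  6     1,437.50     1,338.2116     8,029.2694
  7     1,437.50     1,322.3434     9,256.4041
  8     1,437.50     1,306.6635    10,453.3078
  9     1,437.50     1,291.1694    11,620.5250
  10   51,437.50    45,653.5683   456,535.6827
  Σ                 57,847.7810   516,537.2047
Price P = Σ PV = 57,847.7810.
Macaulay duration = Σ(t·PV) / P = 516,537.2047 / 57,847.7810 = 8.92925 half-year periods.
In years: 8.92925 / 2 = 4.46462 years.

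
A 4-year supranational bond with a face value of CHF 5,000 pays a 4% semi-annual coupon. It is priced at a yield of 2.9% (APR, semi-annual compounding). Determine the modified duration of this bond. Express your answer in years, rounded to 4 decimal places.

Periodic yield y = 0.0145. First find Macaulay duration:
  t   CF        PV=CF/(1+0.0145)^t    t·PV
  1       100.00        98.5707        98.5707
  2       100.00        97.1619       194.3238
  3       100.00        95.7732       287.3195
  4       100.00        94.4043       377.6172
  5       100.00        93.0550       465.2750
  6       100.00        91.7250       550.3500
  7       100.00        90.4140       632.8979
  8     5,100.00     4,545.2080    36,361.6642
  Σ                  5,206.3121    38,968.0184
P = 5,206.3121; Macaulay duration = 38,968.0184 / 5,206.3121 = 7.48476 half-year periods = 3.74238 years.
Modified duration = D_Mac / (1 + y) = 3.74238 / 1.0145 = 3.68889 years.

3.6889 years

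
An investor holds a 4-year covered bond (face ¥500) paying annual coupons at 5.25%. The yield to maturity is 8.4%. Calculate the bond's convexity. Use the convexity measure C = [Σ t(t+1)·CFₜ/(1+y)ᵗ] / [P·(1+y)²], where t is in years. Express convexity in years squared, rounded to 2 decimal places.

With y = 0.084:
  t   CF        PV=CF/(1+0.084)^t    t·PV        t(t+1)·PV
  1        26.25        24.2159        24.2159          48.4317
  2        26.25        22.3394        44.6787         134.0362
  3        26.25        20.6083        61.8248         247.2992
  4       526.25       381.1316     1,524.5265       7,622.6324
  Σ                    448.2951     1,655.2459       8,052.3995
P = 448.2951.
Convexity = Σ t(t+1)·PV / [P·(1+y)²] = 8,052.3995 / (448.2951 × 1.175056) = 15.28631.

15.29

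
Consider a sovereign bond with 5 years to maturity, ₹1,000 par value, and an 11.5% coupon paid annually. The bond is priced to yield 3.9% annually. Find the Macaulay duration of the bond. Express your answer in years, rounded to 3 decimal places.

4.204 years

Periodic yield y = 0.039. Discount each cash flow and weight by its year:
  t   CF        PV=CF/(1+0.039)^t    t·PV
  1       115.00       110.6833       110.6833
  2       115.00       106.5287       213.0575
  3       115.00       102.5301       307.5902
  4       115.00        98.6815       394.7259
  5     1,115.00       920.8675     4,604.3373
  Σ                  1,339.2911     5,630.3942
Price P = Σ PV = 1,339.2911.
Macaulay duration = Σ(t·PV) / P = 5,630.3942 / 1,339.2911 = 4.20401 years.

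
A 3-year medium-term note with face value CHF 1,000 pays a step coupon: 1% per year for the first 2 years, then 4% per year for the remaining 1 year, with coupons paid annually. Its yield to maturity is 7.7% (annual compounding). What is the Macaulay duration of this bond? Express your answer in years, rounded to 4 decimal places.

Periodic yield y = 0.077. Discount each cash flow and weight by its year:
  t   CF        PV=CF/(1+0.077)^t    t·PV
  1        10.00         9.2851         9.2851
  2        10.00         8.6212        17.2424
  3     1,040.00       832.5038     2,497.5114
  Σ                    850.4101     2,524.0389
Price P = Σ PV = 850.4101.
Macaulay duration = Σ(t·PV) / P = 2,524.0389 / 850.4101 = 2.96803 years.

2.9680 years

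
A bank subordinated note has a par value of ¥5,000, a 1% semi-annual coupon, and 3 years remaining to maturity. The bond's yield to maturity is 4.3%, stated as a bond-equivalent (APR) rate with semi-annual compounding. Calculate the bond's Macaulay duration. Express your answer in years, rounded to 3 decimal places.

Periodic yield y = 0.0215. Discount each cash flow and weight by its period:
  t   CF        PV=CF/(1+0.0215)^t    t·PV
  1        25.00        24.4738        24.4738
  2        25.00        23.9587        47.9174
  3        25.00        23.4544        70.3633
  4        25.00        22.9608        91.8431
  5        25.00        22.4775       112.3875
  6     5,025.00     4,422.8870    26,537.3218
  Σ                  4,540.2122    26,884.3069
Price P = Σ PV = 4,540.2122.
Macaulay duration = Σ(t·PV) / P = 26,884.3069 / 4,540.2122 = 5.92138 half-year periods.
In years: 5.92138 / 2 = 2.96069 years.

2.961 years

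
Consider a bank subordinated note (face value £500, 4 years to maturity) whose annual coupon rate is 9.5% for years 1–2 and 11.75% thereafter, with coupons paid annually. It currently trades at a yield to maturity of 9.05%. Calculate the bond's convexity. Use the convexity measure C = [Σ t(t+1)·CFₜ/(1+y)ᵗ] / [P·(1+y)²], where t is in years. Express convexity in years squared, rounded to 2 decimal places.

With y = 0.0905:
  t   CF        PV=CF/(1+0.0905)^t    t·PV        t(t+1)·PV
  1        47.50        43.5580        43.5580          87.1160
  2        47.50        39.9431        79.8863         239.6589
  3        58.75        45.3034       135.9102         543.6409
  4       558.75       395.1071     1,580.4285       7,902.1424
  Σ                    523.9117     1,839.7830       8,772.5582
P = 523.9117.
Convexity = Σ t(t+1)·PV / [P·(1+y)²] = 8,772.5582 / (523.9117 × 1.189190) = 14.08046.

14.08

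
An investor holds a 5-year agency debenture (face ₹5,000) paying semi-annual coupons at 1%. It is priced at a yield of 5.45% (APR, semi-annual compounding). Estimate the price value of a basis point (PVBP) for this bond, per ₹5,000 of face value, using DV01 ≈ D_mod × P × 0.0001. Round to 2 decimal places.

Periodic yield y = 0.02725.
  t   CF        PV=CF/(1+0.02725)^t    t·PV
  1        25.00        24.3368        24.3368
  2        25.00        23.6912        47.3825
  3        25.00        23.0628        69.1883
  4        25.00        22.4510        89.8039
  5        25.00        21.8554       109.2771
  6        25.00        21.2757       127.6540
  7        25.00        20.7113       144.9790
  8        25.00        20.1619       161.2950
  9        25.00        19.6270       176.6433
  10    5,025.00     3,840.3832    38,403.8325
  Σ                  4,037.5563    39,354.3924
P = 4,037.5563; D_Mac = 9.74708 half-year periods = 4.87354 yrs; D_mod = 4.74426 yrs.
DV01 ≈ 4.74426 × 4,037.5563 × 0.0001 = 1.915522.

₹1.92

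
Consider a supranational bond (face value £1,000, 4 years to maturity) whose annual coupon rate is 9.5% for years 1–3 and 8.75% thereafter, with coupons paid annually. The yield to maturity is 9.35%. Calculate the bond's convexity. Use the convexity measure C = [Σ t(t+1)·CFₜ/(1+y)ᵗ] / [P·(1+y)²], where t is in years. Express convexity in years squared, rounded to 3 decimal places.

14.001

With y = 0.0935:
  t   CF        PV=CF/(1+0.0935)^t    t·PV        t(t+1)·PV
  1        95.00        86.8770        86.8770         173.7540
  2        95.00        79.4486       158.8971         476.6914
  3        95.00        72.6553       217.9659         871.8635
  4     1,087.50       760.5961     3,042.3846      15,211.9228
  Σ                    999.5770     3,506.1245      16,734.2316
P = 999.5770.
Convexity = Σ t(t+1)·PV / [P·(1+y)²] = 16,734.2316 / (999.5770 × 1.195742) = 14.00077.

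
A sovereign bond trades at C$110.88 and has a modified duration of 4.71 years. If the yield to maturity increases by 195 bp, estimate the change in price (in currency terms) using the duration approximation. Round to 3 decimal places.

-C$10.184

Duration approximation: ΔP/P ≈ -D_mod · Δy = -4.71 × (+0.0195) = -0.091845.
ΔP ≈ 110.88 × (-0.091845) = -10.1837736.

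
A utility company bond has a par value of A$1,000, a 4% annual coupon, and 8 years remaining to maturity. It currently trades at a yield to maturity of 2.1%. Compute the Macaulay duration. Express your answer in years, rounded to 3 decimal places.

Periodic yield y = 0.021. Discount each cash flow and weight by its year:
  t   CF        PV=CF/(1+0.021)^t    t·PV
  1        40.00        39.1773        39.1773
  2        40.00        38.3715        76.7430
  3        40.00        37.5822       112.7467
  4        40.00        36.8093       147.2370
  5        40.00        36.0522       180.2608
  6        40.00        35.3106       211.8638
  7        40.00        34.5844       242.0905
  8     1,040.00       880.6988     7,045.5904
  Σ                  1,138.5862     8,055.7095
Price P = Σ PV = 1,138.5862.
Macaulay duration = Σ(t·PV) / P = 8,055.7095 / 1,138.5862 = 7.07519 years.

7.075 years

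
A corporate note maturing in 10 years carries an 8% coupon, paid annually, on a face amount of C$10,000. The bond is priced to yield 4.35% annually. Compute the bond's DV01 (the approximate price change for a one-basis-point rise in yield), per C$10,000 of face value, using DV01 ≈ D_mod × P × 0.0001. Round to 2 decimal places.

Periodic yield y = 0.0435.
  t   CF        PV=CF/(1+0.0435)^t    t·PV
  1       800.00       766.6507       766.6507
  2       800.00       734.6916     1,469.3832
  3       800.00       704.0648     2,112.1944
  4       800.00       674.7147     2,698.8588
  5       800.00       646.5881     3,232.9406
  6       800.00       619.6340     3,717.8042
  7       800.00       593.8036     4,156.6251
  8       800.00       569.0499     4,552.3993
  9       800.00       545.3281     4,907.9532
  10   10,800.00     7,055.0358    70,550.3579
  Σ                 12,909.5614    98,165.1674
P = 12,909.5614; D_Mac = 7.60407 yrs; D_mod = 7.28708 yrs.
DV01 ≈ 7.28708 × 12,909.5614 × 0.0001 = 9.407299.

C$9.41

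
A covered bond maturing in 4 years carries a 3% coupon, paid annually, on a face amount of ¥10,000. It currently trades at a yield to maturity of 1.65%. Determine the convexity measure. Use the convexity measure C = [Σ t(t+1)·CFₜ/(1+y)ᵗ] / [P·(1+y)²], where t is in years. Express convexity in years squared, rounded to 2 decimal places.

18.28

With y = 0.0165:
  t   CF        PV=CF/(1+0.0165)^t    t·PV        t(t+1)·PV
  1       300.00       295.1303       295.1303         590.2607
  2       300.00       290.3397       580.6795       1,742.0385
  3       300.00       285.6269       856.8807       3,427.5228
  4    10,300.00     9,647.3424    38,589.3696     192,946.8481
  Σ                 10,518.4394    40,322.0602     198,706.6700
P = 10,518.4394.
Convexity = Σ t(t+1)·PV / [P·(1+y)²] = 198,706.6700 / (10,518.4394 × 1.033272) = 18.28295.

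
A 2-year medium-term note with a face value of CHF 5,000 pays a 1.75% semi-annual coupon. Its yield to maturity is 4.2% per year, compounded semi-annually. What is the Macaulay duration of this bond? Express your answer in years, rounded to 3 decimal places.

1.973 years

Periodic yield y = 0.021. Discount each cash flow and weight by its period:
  t   CF        PV=CF/(1+0.021)^t    t·PV
  1        43.75        42.8501        42.8501
  2        43.75        41.9688        83.9376
  3        43.75        41.1056       123.3168
  4     5,043.75     4,641.4169    18,565.6678
  Σ                  4,767.3415    18,815.7723
Price P = Σ PV = 4,767.3415.
Macaulay duration = Σ(t·PV) / P = 18,815.7723 / 4,767.3415 = 3.94681 half-year periods.
In years: 3.94681 / 2 = 1.97340 years.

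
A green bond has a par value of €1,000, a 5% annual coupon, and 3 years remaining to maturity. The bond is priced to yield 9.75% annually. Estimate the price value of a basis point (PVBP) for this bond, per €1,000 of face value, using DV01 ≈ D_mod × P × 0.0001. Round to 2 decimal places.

Periodic yield y = 0.0975.
  t   CF        PV=CF/(1+0.0975)^t    t·PV
  1        50.00        45.5581        45.5581
  2        50.00        41.5108        83.0216
  3     1,050.00       794.2838     2,382.8514
  Σ                    881.3527     2,511.4311
P = 881.3527; D_Mac = 2.84952 yrs; D_mod = 2.59637 yrs.
DV01 ≈ 2.59637 × 881.3527 × 0.0001 = 0.228832.

€0.23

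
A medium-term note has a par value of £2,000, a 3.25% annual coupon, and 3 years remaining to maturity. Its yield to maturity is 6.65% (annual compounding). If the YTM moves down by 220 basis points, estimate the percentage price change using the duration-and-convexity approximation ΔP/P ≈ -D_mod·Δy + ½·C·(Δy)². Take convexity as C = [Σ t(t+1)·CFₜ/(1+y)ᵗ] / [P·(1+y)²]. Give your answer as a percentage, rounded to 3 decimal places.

+6.230%

With y = 0.0665:
  t   CF        PV=CF/(1+0.0665)^t    t·PV        t(t+1)·PV
  1        65.00        60.9470        60.9470         121.8940
  2        65.00        57.1468       114.2935         342.8806
  3     2,065.00     1,702.3054     5,106.9162      20,427.6648
  Σ                  1,820.3992     5,282.1567      20,892.4394
P = 1,820.3992; D_Mac = 2.90165 yrs; D_mod = 2.72072 yrs; C = 10.09022.
Duration effect: -2.72072 × (-0.022) = +0.059856
Convexity effect: 0.5 × 10.09022 × (-0.022)² = +0.0024418
ΔP/P ≈ +0.059856 + 0.0024418 = +0.062298 = +6.2298%.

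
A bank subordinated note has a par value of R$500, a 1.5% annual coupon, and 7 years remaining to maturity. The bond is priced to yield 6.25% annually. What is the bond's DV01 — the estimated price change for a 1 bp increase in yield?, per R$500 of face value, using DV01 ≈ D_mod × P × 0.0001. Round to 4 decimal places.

R$0.2302

Periodic yield y = 0.0625.
  t   CF        PV=CF/(1+0.0625)^t    t·PV
  1         7.50         7.0588         7.0588
  2         7.50         6.6436        13.2872
  3         7.50         6.2528        18.7584
  4         7.50         5.8850        23.5399
  5         7.50         5.5388        27.6941
  6         7.50         5.2130        31.2780
  7       507.50       331.9965     2,323.9753
  Σ                    368.5885     2,445.5918
P = 368.5885; D_Mac = 6.63502 yrs; D_mod = 6.24472 yrs.
DV01 ≈ 6.24472 × 368.5885 × 0.0001 = 0.230173.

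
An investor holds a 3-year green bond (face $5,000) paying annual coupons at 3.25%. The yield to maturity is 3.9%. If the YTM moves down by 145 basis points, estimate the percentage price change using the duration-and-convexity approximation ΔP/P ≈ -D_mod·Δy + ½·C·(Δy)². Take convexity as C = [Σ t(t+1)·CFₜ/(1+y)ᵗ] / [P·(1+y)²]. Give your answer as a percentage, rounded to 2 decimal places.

+4.17%

With y = 0.039:
  t   CF        PV=CF/(1+0.039)^t    t·PV        t(t+1)·PV
  1       162.50       156.4004       156.4004         312.8008
  2       162.50       150.5297       301.0595         903.1784
  3     5,162.50     4,602.7080    13,808.1239      55,232.4958
  Σ                  4,909.6381    14,265.5838      56,448.4749
P = 4,909.6381; D_Mac = 2.90563 yrs; D_mod = 2.79656 yrs; C = 10.65054.
Duration effect: -2.79656 × (-0.0145) = +0.040550
Convexity effect: 0.5 × 10.65054 × (-0.0145)² = +0.0011196
ΔP/P ≈ +0.040550 + 0.0011196 = +0.041670 = +4.1670%.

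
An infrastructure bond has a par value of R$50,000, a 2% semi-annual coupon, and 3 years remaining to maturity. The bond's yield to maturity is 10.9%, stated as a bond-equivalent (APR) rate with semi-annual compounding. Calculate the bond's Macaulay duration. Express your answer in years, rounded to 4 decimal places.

Periodic yield y = 0.0545. Discount each cash flow and weight by its period:
  t   CF        PV=CF/(1+0.0545)^t    t·PV
  1       500.00       474.1584       474.1584
  2       500.00       449.6523       899.3046
  3       500.00       426.4128     1,279.2385
  4       500.00       404.3744     1,617.4977
  5       500.00       383.4750     1,917.3751
  6    50,500.00    36,729.2342   220,375.4053
  Σ                 38,867.3072   226,562.9795
Price P = Σ PV = 38,867.3072.
Macaulay duration = Σ(t·PV) / P = 226,562.9795 / 38,867.3072 = 5.82914 half-year periods.
In years: 5.82914 / 2 = 2.91457 years.

2.9146 years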